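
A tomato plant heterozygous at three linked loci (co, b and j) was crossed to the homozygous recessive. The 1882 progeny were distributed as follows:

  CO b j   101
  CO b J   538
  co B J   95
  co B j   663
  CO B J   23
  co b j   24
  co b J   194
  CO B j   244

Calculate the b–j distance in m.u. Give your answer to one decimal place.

12.9 m.u.

The two most frequent reciprocal classes, co B j and CO b J, are the parental types, so the F1 was co B j / CO b J.
The two rarest classes, co b j and CO B J, are the double crossovers. Comparing them with the parentals, only the b allele has switched, so b is the middle locus and the order is j – b – co.
Crossovers in the j–b interval produce the single-crossover classes co B J and CO b j (95 + 101 = 196) plus the double crossovers (47).
RF(j–b) = (196 + 47) / 1882 = 243/1882 = 0.1291 → 12.9 m.u.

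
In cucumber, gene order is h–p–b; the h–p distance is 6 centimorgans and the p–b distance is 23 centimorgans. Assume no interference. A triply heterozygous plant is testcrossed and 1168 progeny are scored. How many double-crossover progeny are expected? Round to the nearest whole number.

Map distances give recombination frequencies of 0.060 and 0.230 for the two intervals.
With no interference, expected double-crossover frequency = 0.060 × 0.230 = 0.01380.
Expected number = 0.01380 × 1168 = 16.12 ≈ 16.

16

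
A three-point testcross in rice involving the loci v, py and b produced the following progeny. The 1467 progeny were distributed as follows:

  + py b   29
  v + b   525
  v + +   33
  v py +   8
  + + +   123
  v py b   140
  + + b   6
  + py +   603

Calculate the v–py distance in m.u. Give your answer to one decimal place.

The two most frequent reciprocal classes, v + b and + py +, are the parental types, so the F1 was v + b / + py +.
The two rarest classes, + + b and v py +, are the double crossovers. Comparing them with the parentals, only the v allele has switched, so v is the middle locus and the order is b – v – py.
Crossovers in the v–py interval produce the single-crossover classes v py b and + + + (140 + 123 = 263) plus the double crossovers (14).
RF(v–py) = (263 + 14) / 1467 = 277/1467 = 0.1888 → 18.9 m.u.

18.9 m.u.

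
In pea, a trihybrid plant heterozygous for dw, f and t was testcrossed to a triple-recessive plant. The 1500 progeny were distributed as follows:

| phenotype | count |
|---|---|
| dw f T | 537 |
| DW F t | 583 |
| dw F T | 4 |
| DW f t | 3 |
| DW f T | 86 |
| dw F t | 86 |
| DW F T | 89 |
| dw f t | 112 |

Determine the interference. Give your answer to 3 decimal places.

0.718

The two most frequent reciprocal classes, dw f T and DW F t, are the parental types, so the F1 was dw f T / DW F t.
The two rarest classes, dw F T and DW f t, are the double crossovers. Comparing them with the parentals, only the f allele has switched, so f is the middle locus and the order is dw – f – t.
dw–f: (172 + 7)/1500 = 0.1193; f–t: (201 + 7)/1500 = 0.1387.
Expected DCO frequency = 0.1193 × 0.1387 ≈ 0.01655; observed = 7/1500 ≈ 0.00467.
Coefficient of coincidence = 0.00467/0.01655 ≈ 0.282; interference = 1 − 0.282 = 0.718.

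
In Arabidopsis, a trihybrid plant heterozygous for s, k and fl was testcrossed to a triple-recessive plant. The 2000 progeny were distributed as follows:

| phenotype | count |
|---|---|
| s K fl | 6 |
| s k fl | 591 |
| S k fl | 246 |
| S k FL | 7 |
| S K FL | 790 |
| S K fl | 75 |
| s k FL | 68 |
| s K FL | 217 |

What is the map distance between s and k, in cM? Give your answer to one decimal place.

23.8 cM

The two most frequent reciprocal classes, s k fl and S K FL, are the parental types, so the F1 was s k fl / S K FL.
The two rarest classes, s K fl and S k FL, are the double crossovers. Comparing them with the parentals, only the k allele has switched, so k is the middle locus and the order is s – k – fl.
Crossovers in the s–k interval produce the single-crossover classes S k fl and s K FL (246 + 217 = 463) plus the double crossovers (13).
RF(s–k) = (463 + 13) / 2000 = 476/2000 = 0.2380 → 23.8 cM.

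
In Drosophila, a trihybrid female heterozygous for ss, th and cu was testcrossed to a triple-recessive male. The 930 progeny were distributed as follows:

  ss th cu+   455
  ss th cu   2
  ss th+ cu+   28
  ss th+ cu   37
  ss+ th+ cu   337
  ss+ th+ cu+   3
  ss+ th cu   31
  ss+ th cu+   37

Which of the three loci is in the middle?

cu

The two most frequent reciprocal classes, ss+ th+ cu and ss th cu+, are the parental types, so the F1 was ss+ th+ cu / ss th cu+.
The two rarest classes, ss+ th+ cu+ and ss th cu, are the double crossovers. Comparing them with the parentals, only the cu allele has switched, so cu is the middle locus and the order is th – cu – ss.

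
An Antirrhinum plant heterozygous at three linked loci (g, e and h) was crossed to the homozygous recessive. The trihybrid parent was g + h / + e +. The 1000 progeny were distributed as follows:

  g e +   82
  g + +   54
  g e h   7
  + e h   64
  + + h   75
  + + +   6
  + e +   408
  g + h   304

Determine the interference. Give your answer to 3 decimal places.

0.416

The two rarest classes, g e h and + + +, are the double crossovers. Comparing them with the parentals, only the e allele has switched, so e is the middle locus and the order is g – e – h.
g–e: (157 + 13)/1000 = 0.1700; e–h: (118 + 13)/1000 = 0.1310.
Expected DCO frequency = 0.1700 × 0.1310 ≈ 0.02227; observed = 13/1000 ≈ 0.01300.
Coefficient of coincidence = 0.01300/0.02227 ≈ 0.584; interference = 1 − 0.584 = 0.416.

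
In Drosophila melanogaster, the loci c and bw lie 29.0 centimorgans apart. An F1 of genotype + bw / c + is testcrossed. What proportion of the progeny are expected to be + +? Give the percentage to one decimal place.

A map distance of 29.0 centimorgans corresponds to a recombination frequency of 0.290.
The F1 is + bw / c +, so + + is a recombinant gamete class with expected frequency r/2 = 0.290/2 = 0.1450.
That is 0.1450 = 14.5% of the progeny.

14.5%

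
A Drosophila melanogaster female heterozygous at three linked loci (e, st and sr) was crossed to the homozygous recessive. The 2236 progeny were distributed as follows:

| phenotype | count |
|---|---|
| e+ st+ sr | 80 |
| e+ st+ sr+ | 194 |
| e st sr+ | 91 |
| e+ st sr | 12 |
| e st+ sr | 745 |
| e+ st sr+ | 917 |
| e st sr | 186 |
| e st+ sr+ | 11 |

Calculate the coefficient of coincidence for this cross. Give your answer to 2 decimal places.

The two most frequent reciprocal classes, e st+ sr and e+ st sr+, are the parental types, so the F1 was e st+ sr / e+ st sr+.
The two rarest classes, e st+ sr+ and e+ st sr, are the double crossovers. Comparing them with the parentals, only the sr allele has switched, so sr is the middle locus and the order is st – sr – e.
st–sr: (380 + 23)/2236 = 0.1802; sr–e: (171 + 23)/2236 = 0.0868.
Expected DCO frequency = 0.1802 × 0.0868 ≈ 0.01564; observed = 23/2236 ≈ 0.01029.
Coefficient of coincidence = 0.01029/0.01564 ≈ 0.66.

0.66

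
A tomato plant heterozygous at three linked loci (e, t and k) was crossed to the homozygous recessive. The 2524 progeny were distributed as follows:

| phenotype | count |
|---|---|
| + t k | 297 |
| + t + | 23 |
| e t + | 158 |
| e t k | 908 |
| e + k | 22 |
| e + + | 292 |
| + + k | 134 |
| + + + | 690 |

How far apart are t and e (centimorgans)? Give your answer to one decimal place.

25.1 centimorgans

The two most frequent reciprocal classes, + + + and e t k, are the parental types, so the F1 was + + + / e t k.
The two rarest classes, + t + and e + k, are the double crossovers. Comparing them with the parentals, only the t allele has switched, so t is the middle locus and the order is e – t – k.
Crossovers in the e–t interval produce the single-crossover classes e + + and + t k (292 + 297 = 589) plus the double crossovers (45).
RF(e–t) = (589 + 45) / 2524 = 634/2524 = 0.2512 → 25.1 centimorgans.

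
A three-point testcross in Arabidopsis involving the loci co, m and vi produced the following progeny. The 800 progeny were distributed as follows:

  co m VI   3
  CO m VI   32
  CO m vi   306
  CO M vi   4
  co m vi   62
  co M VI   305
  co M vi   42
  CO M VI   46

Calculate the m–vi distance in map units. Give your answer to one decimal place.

10.1 map units

The two most frequent reciprocal classes, co M VI and CO m vi, are the parental types, so the F1 was co M VI / CO m vi.
The two rarest classes, co m VI and CO M vi, are the double crossovers. Comparing them with the parentals, only the m allele has switched, so m is the middle locus and the order is co – m – vi.
Crossovers in the m–vi interval produce the single-crossover classes co M vi and CO m VI (42 + 32 = 74) plus the double crossovers (7).
RF(m–vi) = (74 + 7) / 800 = 81/800 = 0.1013 → 10.1 map units.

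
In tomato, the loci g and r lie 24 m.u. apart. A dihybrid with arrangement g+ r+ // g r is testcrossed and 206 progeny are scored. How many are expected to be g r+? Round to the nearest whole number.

A map distance of 24 m.u. corresponds to a recombination frequency of 0.240.
The F1 is g+ r+ / g r, so g r+ is a recombinant gamete class with expected frequency r/2 = 0.240/2 = 0.1200.
Expected number = 0.1200 × 206 = 24.72 ≈ 25.

25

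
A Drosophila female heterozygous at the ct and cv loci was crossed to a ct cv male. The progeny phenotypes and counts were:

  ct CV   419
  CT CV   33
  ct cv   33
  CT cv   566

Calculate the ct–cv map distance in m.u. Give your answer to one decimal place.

The two most frequent classes, CT cv (566) and ct CV (419), are the parental types, so the F1 was CT cv / ct CV.
The recombinant classes are CT CV and ct cv: 33 + 33 = 66.
Recombination frequency = 66/1051 = 0.0628 ≈ 6.3%, i.e. 6.3 m.u.

6.3 m.u.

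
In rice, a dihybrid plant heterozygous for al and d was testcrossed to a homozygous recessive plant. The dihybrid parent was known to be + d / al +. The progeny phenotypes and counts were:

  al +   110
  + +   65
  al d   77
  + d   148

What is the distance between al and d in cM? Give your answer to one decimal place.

The recombinant classes are + + and al d: 65 + 77 = 142.
Recombination frequency = 142/400 = 0.3550 ≈ 35.5%, i.e. 35.5 cM.

35.5 cM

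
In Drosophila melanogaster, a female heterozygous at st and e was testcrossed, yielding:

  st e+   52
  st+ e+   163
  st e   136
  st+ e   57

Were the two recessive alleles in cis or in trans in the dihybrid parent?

cis

The two most frequent classes are st+ e+ (163) and st e (136); these are the parental (non-recombinant) types.
So the F1 carried st+ e+ on one chromosome and st e on the other — the recessive alleles are on the same chromosome (cis / coupling).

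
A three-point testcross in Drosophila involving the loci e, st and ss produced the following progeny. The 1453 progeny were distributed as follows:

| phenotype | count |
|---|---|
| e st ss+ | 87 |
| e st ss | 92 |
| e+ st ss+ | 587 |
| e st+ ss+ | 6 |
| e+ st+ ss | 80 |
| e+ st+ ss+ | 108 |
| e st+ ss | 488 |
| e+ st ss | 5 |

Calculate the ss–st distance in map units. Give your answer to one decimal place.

14.5 map units

The two most frequent reciprocal classes, e st+ ss and e+ st ss+, are the parental types, so the F1 was e st+ ss / e+ st ss+.
The two rarest classes, e st+ ss+ and e+ st ss, are the double crossovers. Comparing them with the parentals, only the ss allele has switched, so ss is the middle locus and the order is st – ss – e.
Crossovers in the st–ss interval produce the single-crossover classes e st ss and e+ st+ ss+ (92 + 108 = 200) plus the double crossovers (11).
RF(st–ss) = (200 + 11) / 1453 = 211/1453 = 0.1452 → 14.5 map units.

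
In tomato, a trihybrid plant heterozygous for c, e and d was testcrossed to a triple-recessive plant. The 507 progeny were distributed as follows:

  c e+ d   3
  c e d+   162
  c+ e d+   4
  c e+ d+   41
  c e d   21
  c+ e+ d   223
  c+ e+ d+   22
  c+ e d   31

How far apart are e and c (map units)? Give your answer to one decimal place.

The two most frequent reciprocal classes, c+ e+ d and c e d+, are the parental types, so the F1 was c+ e+ d / c e d+.
The two rarest classes, c e+ d and c+ e d+, are the double crossovers. Comparing them with the parentals, only the c allele has switched, so c is the middle locus and the order is e – c – d.
Crossovers in the e–c interval produce the single-crossover classes c+ e d and c e+ d+ (31 + 41 = 72) plus the double crossovers (7).
RF(e–c) = (72 + 7) / 507 = 79/507 = 0.1558 → 15.6 map units.

15.6 map units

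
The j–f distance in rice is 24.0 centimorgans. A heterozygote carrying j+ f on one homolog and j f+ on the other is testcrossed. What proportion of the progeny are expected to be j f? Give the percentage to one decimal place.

12.0%

A map distance of 24.0 centimorgans corresponds to a recombination frequency of 0.240.
The F1 is j+ f / j f+, so j f is a recombinant gamete class with expected frequency r/2 = 0.240/2 = 0.1200.
That is 0.1200 = 12.0% of the progeny.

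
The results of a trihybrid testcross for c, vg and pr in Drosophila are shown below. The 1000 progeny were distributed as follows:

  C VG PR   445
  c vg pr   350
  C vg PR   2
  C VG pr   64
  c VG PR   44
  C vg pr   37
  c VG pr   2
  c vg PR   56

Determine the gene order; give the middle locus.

vg

The two most frequent reciprocal classes, c vg pr and C VG PR, are the parental types, so the F1 was c vg pr / C VG PR.
The two rarest classes, c VG pr and C vg PR, are the double crossovers. Comparing them with the parentals, only the vg allele has switched, so vg is the middle locus and the order is pr – vg – c.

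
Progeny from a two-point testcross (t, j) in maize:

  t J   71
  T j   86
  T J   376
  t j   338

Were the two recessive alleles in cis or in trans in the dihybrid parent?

cis

The two most frequent classes are T J (376) and t j (338); these are the parental (non-recombinant) types.
So the F1 carried T J on one chromosome and t j on the other — the recessive alleles are on the same chromosome (cis / coupling).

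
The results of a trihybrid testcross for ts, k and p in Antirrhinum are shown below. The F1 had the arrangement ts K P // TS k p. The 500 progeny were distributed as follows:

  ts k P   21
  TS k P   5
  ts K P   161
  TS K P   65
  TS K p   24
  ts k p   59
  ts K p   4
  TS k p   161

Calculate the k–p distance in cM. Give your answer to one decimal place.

10.8 cM

The two rarest classes, ts K p and TS k P, are the double crossovers. Comparing them with the parentals, only the p allele has switched, so p is the middle locus and the order is ts – p – k.
Crossovers in the p–k interval produce the single-crossover classes ts k P and TS K p (21 + 24 = 45) plus the double crossovers (9).
RF(p–k) = (45 + 9) / 500 = 54/500 = 0.1080 → 10.8 cM.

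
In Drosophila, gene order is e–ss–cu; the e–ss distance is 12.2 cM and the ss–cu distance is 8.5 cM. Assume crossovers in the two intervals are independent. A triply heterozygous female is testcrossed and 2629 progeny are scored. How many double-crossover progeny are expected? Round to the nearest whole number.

27

Map distances give recombination frequencies of 0.122 and 0.085 for the two intervals.
With no interference, expected double-crossover frequency = 0.122 × 0.085 = 0.01037.
Expected number = 0.01037 × 2629 = 27.26 ≈ 27.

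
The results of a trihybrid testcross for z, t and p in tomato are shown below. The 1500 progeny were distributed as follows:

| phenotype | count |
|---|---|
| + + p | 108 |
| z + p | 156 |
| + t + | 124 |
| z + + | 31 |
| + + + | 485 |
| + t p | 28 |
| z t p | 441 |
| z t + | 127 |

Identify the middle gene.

z

The two most frequent reciprocal classes, + + + and z t p, are the parental types, so the F1 was + + + / z t p.
The two rarest classes, z + + and + t p, are the double crossovers. Comparing them with the parentals, only the z allele has switched, so z is the middle locus and the order is t – z – p.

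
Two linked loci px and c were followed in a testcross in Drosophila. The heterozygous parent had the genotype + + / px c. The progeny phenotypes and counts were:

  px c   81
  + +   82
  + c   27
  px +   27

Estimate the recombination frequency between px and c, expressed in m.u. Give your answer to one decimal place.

The recombinant classes are + c and px +: 27 + 27 = 54.
Recombination frequency = 54/217 = 0.2488 ≈ 24.9%, i.e. 24.9 m.u.

24.9 m.u.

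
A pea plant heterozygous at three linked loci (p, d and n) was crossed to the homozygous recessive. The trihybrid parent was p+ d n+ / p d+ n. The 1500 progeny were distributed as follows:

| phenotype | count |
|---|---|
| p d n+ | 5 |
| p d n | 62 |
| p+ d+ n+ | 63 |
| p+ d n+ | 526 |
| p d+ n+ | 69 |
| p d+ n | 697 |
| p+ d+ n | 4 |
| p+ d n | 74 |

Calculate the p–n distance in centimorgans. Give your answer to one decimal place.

The two rarest classes, p d n+ and p+ d+ n, are the double crossovers. Comparing them with the parentals, only the p allele has switched, so p is the middle locus and the order is n – p – d.
Crossovers in the n–p interval produce the single-crossover classes p+ d n and p d+ n+ (74 + 69 = 143) plus the double crossovers (9).
RF(n–p) = (143 + 9) / 1500 = 152/1500 = 0.1013 → 10.1 centimorgans.

10.1 centimorgans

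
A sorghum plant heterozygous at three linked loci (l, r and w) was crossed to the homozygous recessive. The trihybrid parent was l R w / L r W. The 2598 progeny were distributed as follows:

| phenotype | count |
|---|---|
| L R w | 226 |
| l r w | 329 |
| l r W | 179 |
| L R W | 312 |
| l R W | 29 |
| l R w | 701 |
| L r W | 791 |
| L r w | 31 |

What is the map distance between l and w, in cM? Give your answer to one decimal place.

17.9 cM

The two rarest classes, l R W and L r w, are the double crossovers. Comparing them with the parentals, only the w allele has switched, so w is the middle locus and the order is r – w – l.
Crossovers in the w–l interval produce the single-crossover classes L R w and l r W (226 + 179 = 405) plus the double crossovers (60).
RF(w–l) = (405 + 60) / 2598 = 465/2598 = 0.1790 → 17.9 cM.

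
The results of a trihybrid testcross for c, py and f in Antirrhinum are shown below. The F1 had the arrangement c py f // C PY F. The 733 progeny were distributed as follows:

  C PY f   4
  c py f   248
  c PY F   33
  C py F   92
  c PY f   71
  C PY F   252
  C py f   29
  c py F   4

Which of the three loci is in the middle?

The two rarest classes, c py F and C PY f, are the double crossovers. Comparing them with the parentals, only the f allele has switched, so f is the middle locus and the order is py – f – c.

f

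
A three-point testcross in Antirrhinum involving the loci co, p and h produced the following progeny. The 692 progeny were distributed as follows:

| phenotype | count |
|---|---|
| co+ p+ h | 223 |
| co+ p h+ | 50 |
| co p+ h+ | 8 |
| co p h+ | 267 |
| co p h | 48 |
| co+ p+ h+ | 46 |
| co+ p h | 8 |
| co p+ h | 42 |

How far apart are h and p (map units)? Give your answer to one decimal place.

15.9 map units

The two most frequent reciprocal classes, co+ p+ h and co p h+, are the parental types, so the F1 was co+ p+ h / co p h+.
The two rarest classes, co+ p h and co p+ h+, are the double crossovers. Comparing them with the parentals, only the p allele has switched, so p is the middle locus and the order is co – p – h.
Crossovers in the p–h interval produce the single-crossover classes co+ p+ h+ and co p h (46 + 48 = 94) plus the double crossovers (16).
RF(p–h) = (94 + 16) / 692 = 110/692 = 0.1590 → 15.9 map units.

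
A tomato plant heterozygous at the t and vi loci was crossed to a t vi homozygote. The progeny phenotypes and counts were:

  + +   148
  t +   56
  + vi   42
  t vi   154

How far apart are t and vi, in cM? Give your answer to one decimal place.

24.5 cM

The two most frequent classes, + + (148) and t vi (154), are the parental types, so the F1 was + + / t vi.
The recombinant classes are + vi and t +: 42 + 56 = 98.
Recombination frequency = 98/400 = 0.2450 ≈ 24.5%, i.e. 24.5 cM.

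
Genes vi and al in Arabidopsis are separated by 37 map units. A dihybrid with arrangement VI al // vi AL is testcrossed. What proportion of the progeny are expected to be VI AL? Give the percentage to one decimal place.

A map distance of 37 map units corresponds to a recombination frequency of 0.370.
The F1 is VI al / vi AL, so VI AL is a recombinant gamete class with expected frequency r/2 = 0.370/2 = 0.1850.
That is 0.1850 = 18.5% of the progeny.

18.5%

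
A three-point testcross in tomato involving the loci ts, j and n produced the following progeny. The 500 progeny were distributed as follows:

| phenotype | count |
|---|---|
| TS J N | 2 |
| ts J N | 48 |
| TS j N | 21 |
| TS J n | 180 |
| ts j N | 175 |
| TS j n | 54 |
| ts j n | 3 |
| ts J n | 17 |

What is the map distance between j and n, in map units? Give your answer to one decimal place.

21.4 map units

The two most frequent reciprocal classes, ts j N and TS J n, are the parental types, so the F1 was ts j N / TS J n.
The two rarest classes, ts j n and TS J N, are the double crossovers. Comparing them with the parentals, only the n allele has switched, so n is the middle locus and the order is ts – n – j.
Crossovers in the n–j interval produce the single-crossover classes ts J N and TS j n (48 + 54 = 102) plus the double crossovers (5).
RF(n–j) = (102 + 5) / 500 = 107/500 = 0.2140 → 21.4 map units.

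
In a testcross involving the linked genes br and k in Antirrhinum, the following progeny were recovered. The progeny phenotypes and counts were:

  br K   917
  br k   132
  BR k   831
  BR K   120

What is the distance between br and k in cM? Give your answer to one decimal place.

The two most frequent classes, BR k (831) and br K (917), are the parental types, so the F1 was BR k / br K.
The recombinant classes are BR K and br k: 120 + 132 = 252.
Recombination frequency = 252/2000 = 0.1260 ≈ 12.6%, i.e. 12.6 cM.

12.6 cM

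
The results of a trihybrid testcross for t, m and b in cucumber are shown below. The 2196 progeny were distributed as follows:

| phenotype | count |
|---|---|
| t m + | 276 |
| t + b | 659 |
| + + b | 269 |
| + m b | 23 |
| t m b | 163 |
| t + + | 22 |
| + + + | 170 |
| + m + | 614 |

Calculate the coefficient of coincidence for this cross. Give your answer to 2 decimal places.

The two most frequent reciprocal classes, + m + and t + b, are the parental types, so the F1 was + m + / t + b.
The two rarest classes, + m b and t + +, are the double crossovers. Comparing them with the parentals, only the b allele has switched, so b is the middle locus and the order is t – b – m.
t–b: (545 + 45)/2196 = 0.2687; b–m: (333 + 45)/2196 = 0.1721.
Expected DCO frequency = 0.2687 × 0.1721 ≈ 0.04624; observed = 45/2196 ≈ 0.02049.
Coefficient of coincidence = 0.02049/0.04624 ≈ 0.44.

0.44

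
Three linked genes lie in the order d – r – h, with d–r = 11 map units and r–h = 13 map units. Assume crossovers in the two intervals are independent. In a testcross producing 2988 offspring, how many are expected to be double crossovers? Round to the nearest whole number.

43

Map distances give recombination frequencies of 0.110 and 0.130 for the two intervals.
With no interference, expected double-crossover frequency = 0.110 × 0.130 = 0.01430.
Expected number = 0.01430 × 2988 = 42.73 ≈ 43.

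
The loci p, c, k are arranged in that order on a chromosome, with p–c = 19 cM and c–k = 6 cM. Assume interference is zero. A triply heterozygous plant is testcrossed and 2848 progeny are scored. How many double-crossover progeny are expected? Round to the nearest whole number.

32

Map distances give recombination frequencies of 0.190 and 0.060 for the two intervals.
With no interference, expected double-crossover frequency = 0.190 × 0.060 = 0.01140.
Expected number = 0.01140 × 2848 = 32.47 ≈ 32.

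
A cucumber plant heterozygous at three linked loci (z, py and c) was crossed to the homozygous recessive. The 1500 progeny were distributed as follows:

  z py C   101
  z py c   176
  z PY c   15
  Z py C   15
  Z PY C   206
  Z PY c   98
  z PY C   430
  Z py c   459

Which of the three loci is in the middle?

The two most frequent reciprocal classes, z PY C and Z py c, are the parental types, so the F1 was z PY C / Z py c.
The two rarest classes, z PY c and Z py C, are the double crossovers. Comparing them with the parentals, only the c allele has switched, so c is the middle locus and the order is py – c – z.

c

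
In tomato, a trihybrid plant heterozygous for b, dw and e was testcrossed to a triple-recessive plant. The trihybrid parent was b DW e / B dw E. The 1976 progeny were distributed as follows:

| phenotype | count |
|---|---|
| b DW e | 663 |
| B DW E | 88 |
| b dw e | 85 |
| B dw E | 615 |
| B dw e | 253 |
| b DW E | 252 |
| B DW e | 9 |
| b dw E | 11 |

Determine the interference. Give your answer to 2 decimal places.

0.61

The two rarest classes, B DW e and b dw E, are the double crossovers. Comparing them with the parentals, only the b allele has switched, so b is the middle locus and the order is e – b – dw.
e–b: (505 + 20)/1976 = 0.2657; b–dw: (173 + 20)/1976 = 0.0977.
Expected DCO frequency = 0.2657 × 0.0977 ≈ 0.02596; observed = 20/1976 ≈ 0.01012.
Coefficient of coincidence = 0.01012/0.02596 ≈ 0.39; interference = 1 − 0.39 = 0.61.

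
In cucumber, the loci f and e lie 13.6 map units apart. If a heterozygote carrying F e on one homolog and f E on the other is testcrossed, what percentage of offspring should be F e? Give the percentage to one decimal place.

43.2%

A map distance of 13.6 map units corresponds to a recombination frequency of 0.136.
The F1 is F e / f E, so F e is a parental gamete class with expected frequency (1 − r)/2 = 0.864/2 = 0.4320.
That is 0.4320 = 43.2% of the progeny.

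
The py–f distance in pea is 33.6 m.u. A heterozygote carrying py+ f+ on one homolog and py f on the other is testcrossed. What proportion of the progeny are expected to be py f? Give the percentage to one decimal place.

A map distance of 33.6 m.u. corresponds to a recombination frequency of 0.336.
The F1 is py+ f+ / py f, so py f is a parental gamete class with expected frequency (1 − r)/2 = 0.664/2 = 0.3320.
That is 0.3320 = 33.2% of the progeny.

33.2%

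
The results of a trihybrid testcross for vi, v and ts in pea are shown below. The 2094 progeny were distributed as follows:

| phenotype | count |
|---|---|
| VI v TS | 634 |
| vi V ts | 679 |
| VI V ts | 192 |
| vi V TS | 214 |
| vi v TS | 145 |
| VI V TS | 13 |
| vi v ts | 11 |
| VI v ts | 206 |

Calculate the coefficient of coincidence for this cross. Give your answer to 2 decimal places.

0.31

The two most frequent reciprocal classes, VI v TS and vi V ts, are the parental types, so the F1 was VI v TS / vi V ts.
The two rarest classes, VI V TS and vi v ts, are the double crossovers. Comparing them with the parentals, only the v allele has switched, so v is the middle locus and the order is ts – v – vi.
ts–v: (420 + 24)/2094 = 0.2120; v–vi: (337 + 24)/2094 = 0.1724.
Expected DCO frequency = 0.2120 × 0.1724 ≈ 0.03655; observed = 24/2094 ≈ 0.01146.
Coefficient of coincidence = 0.01146/0.03655 ≈ 0.31.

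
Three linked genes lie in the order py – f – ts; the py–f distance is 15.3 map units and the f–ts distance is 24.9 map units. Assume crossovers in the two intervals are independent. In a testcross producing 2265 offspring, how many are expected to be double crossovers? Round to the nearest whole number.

Map distances give recombination frequencies of 0.153 and 0.249 for the two intervals.
With no interference, expected double-crossover frequency = 0.153 × 0.249 = 0.03810.
Expected number = 0.03810 × 2265 = 86.29 ≈ 86.

86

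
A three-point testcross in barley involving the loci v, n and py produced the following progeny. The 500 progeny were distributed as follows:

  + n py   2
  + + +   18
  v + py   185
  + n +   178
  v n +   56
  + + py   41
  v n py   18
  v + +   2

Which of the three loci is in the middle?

py

The two most frequent reciprocal classes, v + py and + n +, are the parental types, so the F1 was v + py / + n +.
The two rarest classes, v + + and + n py, are the double crossovers. Comparing them with the parentals, only the py allele has switched, so py is the middle locus and the order is n – py – v.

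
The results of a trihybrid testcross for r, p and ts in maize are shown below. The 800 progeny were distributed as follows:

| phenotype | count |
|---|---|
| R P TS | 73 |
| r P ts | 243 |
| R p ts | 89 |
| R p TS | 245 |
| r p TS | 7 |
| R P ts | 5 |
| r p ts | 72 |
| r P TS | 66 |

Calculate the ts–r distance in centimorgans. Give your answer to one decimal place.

The two most frequent reciprocal classes, r P ts and R p TS, are the parental types, so the F1 was r P ts / R p TS.
The two rarest classes, R P ts and r p TS, are the double crossovers. Comparing them with the parentals, only the r allele has switched, so r is the middle locus and the order is ts – r – p.
Crossovers in the ts–r interval produce the single-crossover classes r P TS and R p ts (66 + 89 = 155) plus the double crossovers (12).
RF(ts–r) = (155 + 12) / 800 = 167/800 = 0.2087 → 20.9 centimorgans.

20.9 centimorgans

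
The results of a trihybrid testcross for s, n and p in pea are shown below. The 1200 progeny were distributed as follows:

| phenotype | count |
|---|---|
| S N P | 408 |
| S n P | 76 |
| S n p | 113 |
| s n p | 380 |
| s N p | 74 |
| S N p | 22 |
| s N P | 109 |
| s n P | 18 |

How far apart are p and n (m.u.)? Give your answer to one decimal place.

The two most frequent reciprocal classes, S N P and s n p, are the parental types, so the F1 was S N P / s n p.
The two rarest classes, S N p and s n P, are the double crossovers. Comparing them with the parentals, only the p allele has switched, so p is the middle locus and the order is n – p – s.
Crossovers in the n–p interval produce the single-crossover classes S n P and s N p (76 + 74 = 150) plus the double crossovers (40).
RF(n–p) = (150 + 40) / 1200 = 190/1200 = 0.1583 → 15.8 m.u.

15.8 m.u.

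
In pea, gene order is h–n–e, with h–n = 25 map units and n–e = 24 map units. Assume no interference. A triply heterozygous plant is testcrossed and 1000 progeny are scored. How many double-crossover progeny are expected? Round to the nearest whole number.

60

Map distances give recombination frequencies of 0.250 and 0.240 for the two intervals.
With no interference, expected double-crossover frequency = 0.250 × 0.240 = 0.06000.
Expected number = 0.06000 × 1000 = 60.00 ≈ 60.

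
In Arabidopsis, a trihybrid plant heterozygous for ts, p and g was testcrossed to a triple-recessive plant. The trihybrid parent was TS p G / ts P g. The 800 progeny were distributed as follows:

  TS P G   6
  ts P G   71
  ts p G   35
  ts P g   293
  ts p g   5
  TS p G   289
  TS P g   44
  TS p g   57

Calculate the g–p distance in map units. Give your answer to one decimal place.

The two rarest classes, TS P G and ts p g, are the double crossovers. Comparing them with the parentals, only the p allele has switched, so p is the middle locus and the order is ts – p – g.
Crossovers in the p–g interval produce the single-crossover classes TS p g and ts P G (57 + 71 = 128) plus the double crossovers (11).
RF(p–g) = (128 + 11) / 800 = 139/800 = 0.1737 → 17.4 map units.

17.4 map units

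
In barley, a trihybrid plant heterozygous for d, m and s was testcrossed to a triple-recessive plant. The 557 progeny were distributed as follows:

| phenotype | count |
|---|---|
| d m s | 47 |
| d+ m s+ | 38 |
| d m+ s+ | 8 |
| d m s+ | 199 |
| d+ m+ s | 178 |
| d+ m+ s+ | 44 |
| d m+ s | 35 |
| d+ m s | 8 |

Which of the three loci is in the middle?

The two most frequent reciprocal classes, d m s+ and d+ m+ s, are the parental types, so the F1 was d m s+ / d+ m+ s.
The two rarest classes, d m+ s+ and d+ m s, are the double crossovers. Comparing them with the parentals, only the m allele has switched, so m is the middle locus and the order is d – m – s.

m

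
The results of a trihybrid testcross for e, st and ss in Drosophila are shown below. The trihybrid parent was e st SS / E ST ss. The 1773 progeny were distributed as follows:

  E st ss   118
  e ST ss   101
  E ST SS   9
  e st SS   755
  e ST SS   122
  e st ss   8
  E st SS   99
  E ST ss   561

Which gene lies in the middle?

The two rarest classes, e st ss and E ST SS, are the double crossovers. Comparing them with the parentals, only the ss allele has switched, so ss is the middle locus and the order is st – ss – e.

ss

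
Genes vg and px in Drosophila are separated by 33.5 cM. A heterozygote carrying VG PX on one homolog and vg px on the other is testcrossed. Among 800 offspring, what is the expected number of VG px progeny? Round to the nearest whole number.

A map distance of 33.5 cM corresponds to a recombination frequency of 0.335.
The F1 is VG PX / vg px, so VG px is a recombinant gamete class with expected frequency r/2 = 0.335/2 = 0.1675.
Expected number = 0.1675 × 800 = 134.00 ≈ 134.

134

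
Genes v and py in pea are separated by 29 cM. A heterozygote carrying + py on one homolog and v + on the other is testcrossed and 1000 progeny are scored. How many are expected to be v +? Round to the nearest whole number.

A map distance of 29 cM corresponds to a recombination frequency of 0.290.
The F1 is + py / v +, so v + is a parental gamete class with expected frequency (1 − r)/2 = 0.710/2 = 0.3550.
Expected number = 0.3550 × 1000 = 355.00 ≈ 355.

355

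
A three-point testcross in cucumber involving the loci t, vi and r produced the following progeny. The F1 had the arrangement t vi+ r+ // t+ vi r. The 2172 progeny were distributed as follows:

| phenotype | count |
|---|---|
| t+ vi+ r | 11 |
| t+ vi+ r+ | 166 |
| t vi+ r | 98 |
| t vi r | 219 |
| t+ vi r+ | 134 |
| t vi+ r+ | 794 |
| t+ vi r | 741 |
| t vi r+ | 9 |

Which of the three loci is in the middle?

vi

The two rarest classes, t vi r+ and t+ vi+ r, are the double crossovers. Comparing them with the parentals, only the vi allele has switched, so vi is the middle locus and the order is r – vi – t.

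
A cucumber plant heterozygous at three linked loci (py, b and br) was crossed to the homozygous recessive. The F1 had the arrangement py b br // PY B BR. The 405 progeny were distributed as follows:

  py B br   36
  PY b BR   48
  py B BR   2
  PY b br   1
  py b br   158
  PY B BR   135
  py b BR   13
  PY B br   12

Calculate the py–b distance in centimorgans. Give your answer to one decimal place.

21.5 centimorgans

The two rarest classes, PY b br and py B BR, are the double crossovers. Comparing them with the parentals, only the py allele has switched, so py is the middle locus and the order is b – py – br.
Crossovers in the b–py interval produce the single-crossover classes py B br and PY b BR (36 + 48 = 84) plus the double crossovers (3).
RF(b–py) = (84 + 3) / 405 = 87/405 = 0.2148 → 21.5 centimorgans.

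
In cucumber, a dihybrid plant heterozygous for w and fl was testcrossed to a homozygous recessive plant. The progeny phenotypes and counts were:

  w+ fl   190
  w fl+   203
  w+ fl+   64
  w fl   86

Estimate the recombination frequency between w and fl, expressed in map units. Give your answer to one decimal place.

27.6 map units

The two most frequent classes, w+ fl (190) and w fl+ (203), are the parental types, so the F1 was w+ fl / w fl+.
The recombinant classes are w+ fl+ and w fl: 64 + 86 = 150.
Recombination frequency = 150/543 = 0.2762 ≈ 27.6%, i.e. 27.6 map units.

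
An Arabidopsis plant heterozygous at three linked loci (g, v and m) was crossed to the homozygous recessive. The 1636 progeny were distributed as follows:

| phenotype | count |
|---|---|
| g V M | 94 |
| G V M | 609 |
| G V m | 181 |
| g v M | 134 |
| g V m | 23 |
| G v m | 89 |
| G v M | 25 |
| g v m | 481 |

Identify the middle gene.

The two most frequent reciprocal classes, G V M and g v m, are the parental types, so the F1 was G V M / g v m.
The two rarest classes, G v M and g V m, are the double crossovers. Comparing them with the parentals, only the v allele has switched, so v is the middle locus and the order is m – v – g.

v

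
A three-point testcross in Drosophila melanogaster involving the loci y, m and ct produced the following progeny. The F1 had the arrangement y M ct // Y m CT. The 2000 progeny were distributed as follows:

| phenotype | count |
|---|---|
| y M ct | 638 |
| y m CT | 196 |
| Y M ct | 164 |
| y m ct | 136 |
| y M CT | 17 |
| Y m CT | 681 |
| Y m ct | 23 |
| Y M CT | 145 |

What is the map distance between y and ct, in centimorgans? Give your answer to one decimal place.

20.0 centimorgans

The two rarest classes, y M CT and Y m ct, are the double crossovers. Comparing them with the parentals, only the ct allele has switched, so ct is the middle locus and the order is y – ct – m.
Crossovers in the y–ct interval produce the single-crossover classes Y M ct and y m CT (164 + 196 = 360) plus the double crossovers (40).
RF(y–ct) = (360 + 40) / 2000 = 400/2000 = 0.2000 → 20.0 centimorgans.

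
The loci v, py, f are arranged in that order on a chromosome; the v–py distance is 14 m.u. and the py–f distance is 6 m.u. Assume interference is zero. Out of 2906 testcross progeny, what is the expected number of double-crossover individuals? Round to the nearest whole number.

24

Map distances give recombination frequencies of 0.140 and 0.060 for the two intervals.
With no interference, expected double-crossover frequency = 0.140 × 0.060 = 0.00840.
Expected number = 0.00840 × 2906 = 24.41 ≈ 24.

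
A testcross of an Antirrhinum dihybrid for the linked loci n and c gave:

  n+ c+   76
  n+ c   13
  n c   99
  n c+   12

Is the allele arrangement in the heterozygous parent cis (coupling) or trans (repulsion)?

cis

The two most frequent classes are n+ c+ (76) and n c (99); these are the parental (non-recombinant) types.
So the F1 carried n+ c+ on one chromosome and n c on the other — the recessive alleles are on the same chromosome (cis / coupling).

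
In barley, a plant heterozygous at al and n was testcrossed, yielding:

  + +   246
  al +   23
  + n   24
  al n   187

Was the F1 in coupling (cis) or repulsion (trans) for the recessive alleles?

cis

The two most frequent classes are + + (246) and al n (187); these are the parental (non-recombinant) types.
So the F1 carried + + on one chromosome and al n on the other — the recessive alleles are on the same chromosome (cis / coupling).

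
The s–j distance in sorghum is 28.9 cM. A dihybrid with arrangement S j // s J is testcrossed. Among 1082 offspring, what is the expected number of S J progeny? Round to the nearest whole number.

156

A map distance of 28.9 cM corresponds to a recombination frequency of 0.289.
The F1 is S j / s J, so S J is a recombinant gamete class with expected frequency r/2 = 0.289/2 = 0.1445.
Expected number = 0.1445 × 1082 = 156.35 ≈ 156.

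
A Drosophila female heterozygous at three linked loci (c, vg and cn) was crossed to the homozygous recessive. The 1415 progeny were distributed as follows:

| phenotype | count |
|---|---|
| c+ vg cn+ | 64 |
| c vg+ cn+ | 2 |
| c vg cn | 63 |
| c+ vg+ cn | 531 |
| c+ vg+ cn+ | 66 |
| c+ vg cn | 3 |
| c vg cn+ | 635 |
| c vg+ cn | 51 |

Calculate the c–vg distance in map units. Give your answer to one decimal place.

8.5 map units

The two most frequent reciprocal classes, c vg cn+ and c+ vg+ cn, are the parental types, so the F1 was c vg cn+ / c+ vg+ cn.
The two rarest classes, c vg+ cn+ and c+ vg cn, are the double crossovers. Comparing them with the parentals, only the vg allele has switched, so vg is the middle locus and the order is c – vg – cn.
Crossovers in the c–vg interval produce the single-crossover classes c+ vg cn+ and c vg+ cn (64 + 51 = 115) plus the double crossovers (5).
RF(c–vg) = (115 + 5) / 1415 = 120/1415 = 0.0848 → 8.5 map units.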